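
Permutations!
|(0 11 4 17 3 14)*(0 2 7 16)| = |(0 11 4 17 3 14 2 7 16)| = 9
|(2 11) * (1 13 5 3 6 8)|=6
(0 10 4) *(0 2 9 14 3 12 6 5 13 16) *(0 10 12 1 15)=[12, 15, 9, 1, 2, 13, 5, 7, 8, 14, 4, 11, 6, 16, 3, 0, 10]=(0 12 6 5 13 16 10 4 2 9 14 3 1 15)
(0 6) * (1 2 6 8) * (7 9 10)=[8, 2, 6, 3, 4, 5, 0, 9, 1, 10, 7]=(0 8 1 2 6)(7 9 10)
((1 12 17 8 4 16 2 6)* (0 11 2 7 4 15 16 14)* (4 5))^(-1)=((0 11 2 6 1 12 17 8 15 16 7 5 4 14))^(-1)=(0 14 4 5 7 16 15 8 17 12 1 6 2 11)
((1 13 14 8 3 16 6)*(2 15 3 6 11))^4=(1 6 8 14 13)(2 11 16 3 15)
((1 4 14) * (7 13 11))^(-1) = ((1 4 14)(7 13 11))^(-1) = (1 14 4)(7 11 13)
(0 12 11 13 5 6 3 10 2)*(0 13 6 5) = (0 12 11 6 3 10 2 13) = [12, 1, 13, 10, 4, 5, 3, 7, 8, 9, 2, 6, 11, 0]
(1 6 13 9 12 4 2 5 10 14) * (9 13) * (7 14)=[0, 6, 5, 3, 2, 10, 9, 14, 8, 12, 7, 11, 4, 13, 1]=(1 6 9 12 4 2 5 10 7 14)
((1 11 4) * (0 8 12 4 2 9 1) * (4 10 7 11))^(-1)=((0 8 12 10 7 11 2 9 1 4))^(-1)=(0 4 1 9 2 11 7 10 12 8)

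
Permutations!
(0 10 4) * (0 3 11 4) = (0 10)(3 11 4) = [10, 1, 2, 11, 3, 5, 6, 7, 8, 9, 0, 4]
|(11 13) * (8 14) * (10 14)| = |(8 10 14)(11 13)| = 6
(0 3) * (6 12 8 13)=[3, 1, 2, 0, 4, 5, 12, 7, 13, 9, 10, 11, 8, 6]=(0 3)(6 12 8 13)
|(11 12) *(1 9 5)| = |(1 9 5)(11 12)| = 6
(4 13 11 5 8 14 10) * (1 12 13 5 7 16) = (1 12 13 11 7 16)(4 5 8 14 10) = [0, 12, 2, 3, 5, 8, 6, 16, 14, 9, 4, 7, 13, 11, 10, 15, 1]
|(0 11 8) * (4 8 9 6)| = 6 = |(0 11 9 6 4 8)|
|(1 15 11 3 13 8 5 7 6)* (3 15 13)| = 6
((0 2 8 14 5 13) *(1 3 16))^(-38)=(0 5 8)(1 3 16)(2 13 14)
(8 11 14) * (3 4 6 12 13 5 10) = (3 4 6 12 13 5 10)(8 11 14) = [0, 1, 2, 4, 6, 10, 12, 7, 11, 9, 3, 14, 13, 5, 8]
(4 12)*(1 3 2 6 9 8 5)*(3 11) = (1 11 3 2 6 9 8 5)(4 12) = [0, 11, 6, 2, 12, 1, 9, 7, 5, 8, 10, 3, 4]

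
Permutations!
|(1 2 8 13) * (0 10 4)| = |(0 10 4)(1 2 8 13)| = 12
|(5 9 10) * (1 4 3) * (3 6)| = 12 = |(1 4 6 3)(5 9 10)|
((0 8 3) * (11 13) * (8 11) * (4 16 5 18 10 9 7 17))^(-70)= ((0 11 13 8 3)(4 16 5 18 10 9 7 17))^(-70)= (4 5 10 7)(9 17 16 18)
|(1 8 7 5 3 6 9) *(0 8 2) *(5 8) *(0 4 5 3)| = 8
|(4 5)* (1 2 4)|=|(1 2 4 5)|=4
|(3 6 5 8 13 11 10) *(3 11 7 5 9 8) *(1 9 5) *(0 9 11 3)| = 11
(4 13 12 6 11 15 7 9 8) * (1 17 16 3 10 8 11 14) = (1 17 16 3 10 8 4 13 12 6 14)(7 9 11 15) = [0, 17, 2, 10, 13, 5, 14, 9, 4, 11, 8, 15, 6, 12, 1, 7, 3, 16]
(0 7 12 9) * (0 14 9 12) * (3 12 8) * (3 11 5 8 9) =[7, 1, 2, 12, 4, 8, 6, 0, 11, 14, 10, 5, 9, 13, 3] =(0 7)(3 12 9 14)(5 8 11)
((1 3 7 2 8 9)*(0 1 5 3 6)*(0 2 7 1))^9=(1 2 9 3 6 8 5)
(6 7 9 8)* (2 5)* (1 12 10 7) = (1 12 10 7 9 8 6)(2 5) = [0, 12, 5, 3, 4, 2, 1, 9, 6, 8, 7, 11, 10]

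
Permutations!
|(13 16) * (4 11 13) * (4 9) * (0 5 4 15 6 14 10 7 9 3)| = 42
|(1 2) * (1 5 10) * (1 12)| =|(1 2 5 10 12)| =5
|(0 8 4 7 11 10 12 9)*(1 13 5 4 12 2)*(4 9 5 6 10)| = 15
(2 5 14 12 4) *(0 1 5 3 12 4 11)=(0 1 5 14 4 2 3 12 11)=[1, 5, 3, 12, 2, 14, 6, 7, 8, 9, 10, 0, 11, 13, 4]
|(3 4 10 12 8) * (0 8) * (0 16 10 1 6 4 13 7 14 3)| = |(0 8)(1 6 4)(3 13 7 14)(10 12 16)| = 12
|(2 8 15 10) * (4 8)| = |(2 4 8 15 10)| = 5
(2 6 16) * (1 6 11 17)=(1 6 16 2 11 17)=[0, 6, 11, 3, 4, 5, 16, 7, 8, 9, 10, 17, 12, 13, 14, 15, 2, 1]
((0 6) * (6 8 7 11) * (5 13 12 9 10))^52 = ((0 8 7 11 6)(5 13 12 9 10))^52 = (0 7 6 8 11)(5 12 10 13 9)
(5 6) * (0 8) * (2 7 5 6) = (0 8)(2 7 5) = [8, 1, 7, 3, 4, 2, 6, 5, 0]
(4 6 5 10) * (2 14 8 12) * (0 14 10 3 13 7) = (0 14 8 12 2 10 4 6 5 3 13 7) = [14, 1, 10, 13, 6, 3, 5, 0, 12, 9, 4, 11, 2, 7, 8]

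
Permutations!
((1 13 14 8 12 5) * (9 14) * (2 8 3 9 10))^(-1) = (1 5 12 8 2 10 13)(3 14 9)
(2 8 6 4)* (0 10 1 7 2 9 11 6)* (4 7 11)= (0 10 1 11 6 7 2 8)(4 9)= [10, 11, 8, 3, 9, 5, 7, 2, 0, 4, 1, 6]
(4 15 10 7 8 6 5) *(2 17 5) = (2 17 5 4 15 10 7 8 6) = [0, 1, 17, 3, 15, 4, 2, 8, 6, 9, 7, 11, 12, 13, 14, 10, 16, 5]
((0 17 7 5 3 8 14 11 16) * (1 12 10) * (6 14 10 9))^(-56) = (17)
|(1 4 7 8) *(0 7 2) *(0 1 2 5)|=7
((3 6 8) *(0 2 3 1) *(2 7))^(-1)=((0 7 2 3 6 8 1))^(-1)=(0 1 8 6 3 2 7)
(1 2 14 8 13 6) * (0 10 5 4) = (0 10 5 4)(1 2 14 8 13 6) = [10, 2, 14, 3, 0, 4, 1, 7, 13, 9, 5, 11, 12, 6, 8]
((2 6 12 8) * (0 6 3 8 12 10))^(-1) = ((12)(0 6 10)(2 3 8))^(-1) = (12)(0 10 6)(2 8 3)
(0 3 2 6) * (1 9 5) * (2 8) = (0 3 8 2 6)(1 9 5) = [3, 9, 6, 8, 4, 1, 0, 7, 2, 5]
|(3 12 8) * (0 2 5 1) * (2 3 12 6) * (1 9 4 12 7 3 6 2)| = 24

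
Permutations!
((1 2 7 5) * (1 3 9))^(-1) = (1 9 3 5 7 2) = ((1 2 7 5 3 9))^(-1)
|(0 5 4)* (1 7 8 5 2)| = 7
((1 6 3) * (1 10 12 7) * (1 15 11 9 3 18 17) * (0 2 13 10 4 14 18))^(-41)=((0 2 13 10 12 7 15 11 9 3 4 14 18 17 1 6))^(-41)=(0 11 1 7 18 10 4 2 9 6 15 17 12 14 13 3)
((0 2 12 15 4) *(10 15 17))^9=(0 12 10 4 2 17 15)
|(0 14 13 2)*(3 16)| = 4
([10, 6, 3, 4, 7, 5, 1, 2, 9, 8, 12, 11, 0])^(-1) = [12, 6, 7, 2, 3, 5, 1, 4, 9, 8, 0, 11, 10]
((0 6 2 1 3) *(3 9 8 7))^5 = (0 8 2 3 9 6 7 1)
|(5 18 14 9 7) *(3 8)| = |(3 8)(5 18 14 9 7)| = 10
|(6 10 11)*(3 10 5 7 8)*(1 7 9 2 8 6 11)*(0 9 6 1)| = 6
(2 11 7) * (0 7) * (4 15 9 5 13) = (0 7 2 11)(4 15 9 5 13) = [7, 1, 11, 3, 15, 13, 6, 2, 8, 5, 10, 0, 12, 4, 14, 9]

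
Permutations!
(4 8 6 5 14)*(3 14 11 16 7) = (3 14 4 8 6 5 11 16 7) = [0, 1, 2, 14, 8, 11, 5, 3, 6, 9, 10, 16, 12, 13, 4, 15, 7]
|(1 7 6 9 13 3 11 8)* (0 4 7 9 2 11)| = |(0 4 7 6 2 11 8 1 9 13 3)| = 11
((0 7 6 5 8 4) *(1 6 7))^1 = (0 1 6 5 8 4)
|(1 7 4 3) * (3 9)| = 5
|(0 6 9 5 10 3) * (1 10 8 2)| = |(0 6 9 5 8 2 1 10 3)| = 9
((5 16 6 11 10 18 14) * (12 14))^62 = ((5 16 6 11 10 18 12 14))^62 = (5 12 10 6)(11 16 14 18)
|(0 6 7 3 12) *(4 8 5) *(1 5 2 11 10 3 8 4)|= 18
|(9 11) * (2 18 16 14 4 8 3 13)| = 8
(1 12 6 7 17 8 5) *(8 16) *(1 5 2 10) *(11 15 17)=(1 12 6 7 11 15 17 16 8 2 10)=[0, 12, 10, 3, 4, 5, 7, 11, 2, 9, 1, 15, 6, 13, 14, 17, 8, 16]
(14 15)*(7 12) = (7 12)(14 15) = [0, 1, 2, 3, 4, 5, 6, 12, 8, 9, 10, 11, 7, 13, 15, 14]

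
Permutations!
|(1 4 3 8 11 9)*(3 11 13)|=|(1 4 11 9)(3 8 13)|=12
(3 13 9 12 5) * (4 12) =[0, 1, 2, 13, 12, 3, 6, 7, 8, 4, 10, 11, 5, 9] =(3 13 9 4 12 5)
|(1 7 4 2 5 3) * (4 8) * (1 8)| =10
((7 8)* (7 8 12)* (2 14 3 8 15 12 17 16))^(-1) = (2 16 17 7 12 15 8 3 14)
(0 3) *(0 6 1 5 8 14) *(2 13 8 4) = (0 3 6 1 5 4 2 13 8 14) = [3, 5, 13, 6, 2, 4, 1, 7, 14, 9, 10, 11, 12, 8, 0]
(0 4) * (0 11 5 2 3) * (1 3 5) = (0 4 11 1 3)(2 5) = [4, 3, 5, 0, 11, 2, 6, 7, 8, 9, 10, 1]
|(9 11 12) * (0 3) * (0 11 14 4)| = |(0 3 11 12 9 14 4)| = 7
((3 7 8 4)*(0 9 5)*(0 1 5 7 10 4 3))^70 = ((0 9 7 8 3 10 4)(1 5))^70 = (10)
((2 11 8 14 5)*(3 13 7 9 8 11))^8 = (14)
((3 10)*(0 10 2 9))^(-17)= (0 2 10 9 3)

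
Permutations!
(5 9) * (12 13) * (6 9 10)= (5 10 6 9)(12 13)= [0, 1, 2, 3, 4, 10, 9, 7, 8, 5, 6, 11, 13, 12]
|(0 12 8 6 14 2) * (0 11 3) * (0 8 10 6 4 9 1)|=12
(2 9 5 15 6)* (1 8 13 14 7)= (1 8 13 14 7)(2 9 5 15 6)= [0, 8, 9, 3, 4, 15, 2, 1, 13, 5, 10, 11, 12, 14, 7, 6]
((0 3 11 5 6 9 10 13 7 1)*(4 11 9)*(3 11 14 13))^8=((0 11 5 6 4 14 13 7 1)(3 9 10))^8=(0 1 7 13 14 4 6 5 11)(3 10 9)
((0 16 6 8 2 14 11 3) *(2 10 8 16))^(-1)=(0 3 11 14 2)(6 16)(8 10)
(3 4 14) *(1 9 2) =[0, 9, 1, 4, 14, 5, 6, 7, 8, 2, 10, 11, 12, 13, 3] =(1 9 2)(3 4 14)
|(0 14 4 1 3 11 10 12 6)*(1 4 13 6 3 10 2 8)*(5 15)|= 28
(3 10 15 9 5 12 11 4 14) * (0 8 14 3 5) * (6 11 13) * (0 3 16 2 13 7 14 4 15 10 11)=(0 8 4 16 2 13 6)(3 11 15 9)(5 12 7 14)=[8, 1, 13, 11, 16, 12, 0, 14, 4, 3, 10, 15, 7, 6, 5, 9, 2]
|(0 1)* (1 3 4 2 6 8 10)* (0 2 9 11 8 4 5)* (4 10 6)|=24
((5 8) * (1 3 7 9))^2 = (1 7)(3 9)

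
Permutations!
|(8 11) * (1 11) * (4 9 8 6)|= 6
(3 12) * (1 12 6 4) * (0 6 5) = (0 6 4 1 12 3 5) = [6, 12, 2, 5, 1, 0, 4, 7, 8, 9, 10, 11, 3]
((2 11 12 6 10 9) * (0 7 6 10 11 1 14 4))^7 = (0 2 11 4 9 6 14 10 7 1 12)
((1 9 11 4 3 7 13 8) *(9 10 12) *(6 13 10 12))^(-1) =(1 8 13 6 10 7 3 4 11 9 12)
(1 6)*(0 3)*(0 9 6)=(0 3 9 6 1)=[3, 0, 2, 9, 4, 5, 1, 7, 8, 6]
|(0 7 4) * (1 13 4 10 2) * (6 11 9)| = |(0 7 10 2 1 13 4)(6 11 9)| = 21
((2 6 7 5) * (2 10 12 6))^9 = ((5 10 12 6 7))^9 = (5 7 6 12 10)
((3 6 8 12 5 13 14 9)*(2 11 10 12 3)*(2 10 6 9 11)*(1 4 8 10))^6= ((1 4 8 3 9)(5 13 14 11 6 10 12))^6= (1 4 8 3 9)(5 12 10 6 11 14 13)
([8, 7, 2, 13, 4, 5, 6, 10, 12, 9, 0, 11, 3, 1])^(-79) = [8, 7, 2, 13, 4, 5, 6, 10, 12, 9, 0, 11, 3, 1]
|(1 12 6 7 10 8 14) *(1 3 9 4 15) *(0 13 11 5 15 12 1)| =45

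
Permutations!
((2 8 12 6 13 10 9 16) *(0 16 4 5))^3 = (0 8 13 4 16 12 10 5 2 6 9) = ((0 16 2 8 12 6 13 10 9 4 5))^3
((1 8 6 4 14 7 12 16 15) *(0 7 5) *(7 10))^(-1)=((0 10 7 12 16 15 1 8 6 4 14 5))^(-1)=(0 5 14 4 6 8 1 15 16 12 7 10)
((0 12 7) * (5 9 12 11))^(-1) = ((0 11 5 9 12 7))^(-1) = (0 7 12 9 5 11)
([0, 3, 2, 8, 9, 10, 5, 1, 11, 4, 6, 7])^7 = [0, 8, 2, 11, 9, 10, 5, 3, 7, 4, 6, 1]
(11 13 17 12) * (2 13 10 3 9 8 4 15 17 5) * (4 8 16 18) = (2 13 5)(3 9 16 18 4 15 17 12 11 10) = [0, 1, 13, 9, 15, 2, 6, 7, 8, 16, 3, 10, 11, 5, 14, 17, 18, 12, 4]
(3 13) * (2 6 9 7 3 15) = (2 6 9 7 3 13 15) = [0, 1, 6, 13, 4, 5, 9, 3, 8, 7, 10, 11, 12, 15, 14, 2]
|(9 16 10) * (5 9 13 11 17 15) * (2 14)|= 8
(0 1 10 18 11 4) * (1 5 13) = [5, 10, 2, 3, 0, 13, 6, 7, 8, 9, 18, 4, 12, 1, 14, 15, 16, 17, 11] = (0 5 13 1 10 18 11 4)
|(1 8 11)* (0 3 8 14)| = |(0 3 8 11 1 14)| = 6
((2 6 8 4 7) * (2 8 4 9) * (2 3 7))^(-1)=(2 4 6)(3 9 8 7)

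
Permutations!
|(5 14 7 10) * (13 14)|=5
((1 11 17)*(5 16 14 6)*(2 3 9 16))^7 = (1 11 17)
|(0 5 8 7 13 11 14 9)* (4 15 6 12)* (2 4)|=40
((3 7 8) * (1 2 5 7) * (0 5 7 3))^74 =(0 2 5 7 3 8 1)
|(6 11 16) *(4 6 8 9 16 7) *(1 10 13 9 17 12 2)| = 36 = |(1 10 13 9 16 8 17 12 2)(4 6 11 7)|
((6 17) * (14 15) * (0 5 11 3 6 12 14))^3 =((0 5 11 3 6 17 12 14 15))^3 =(0 3 12)(5 6 14)(11 17 15)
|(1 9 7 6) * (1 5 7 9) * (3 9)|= 6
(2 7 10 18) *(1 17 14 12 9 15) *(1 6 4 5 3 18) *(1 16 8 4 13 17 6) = (1 6 13 17 14 12 9 15)(2 7 10 16 8 4 5 3 18) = [0, 6, 7, 18, 5, 3, 13, 10, 4, 15, 16, 11, 9, 17, 12, 1, 8, 14, 2]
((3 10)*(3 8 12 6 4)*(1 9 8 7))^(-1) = ((1 9 8 12 6 4 3 10 7))^(-1) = (1 7 10 3 4 6 12 8 9)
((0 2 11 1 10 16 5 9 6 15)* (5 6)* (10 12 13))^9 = (0 15 6 16 10 13 12 1 11 2)(5 9)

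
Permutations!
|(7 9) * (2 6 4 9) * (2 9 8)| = 4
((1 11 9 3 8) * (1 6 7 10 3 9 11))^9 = (11)(3 10 7 6 8)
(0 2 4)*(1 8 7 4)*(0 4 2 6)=(0 6)(1 8 7 2)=[6, 8, 1, 3, 4, 5, 0, 2, 7]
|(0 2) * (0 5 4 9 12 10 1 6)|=|(0 2 5 4 9 12 10 1 6)|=9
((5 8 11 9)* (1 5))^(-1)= ((1 5 8 11 9))^(-1)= (1 9 11 8 5)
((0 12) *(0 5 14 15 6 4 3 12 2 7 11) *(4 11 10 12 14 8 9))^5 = ((0 2 7 10 12 5 8 9 4 3 14 15 6 11))^5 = (0 5 14 2 8 15 7 9 6 10 4 11 12 3)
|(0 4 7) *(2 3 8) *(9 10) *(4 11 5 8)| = |(0 11 5 8 2 3 4 7)(9 10)| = 8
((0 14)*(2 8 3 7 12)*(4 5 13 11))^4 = ((0 14)(2 8 3 7 12)(4 5 13 11))^4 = (14)(2 12 7 3 8)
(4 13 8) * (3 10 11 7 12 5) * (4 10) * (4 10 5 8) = (3 10 11 7 12 8 5)(4 13) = [0, 1, 2, 10, 13, 3, 6, 12, 5, 9, 11, 7, 8, 4]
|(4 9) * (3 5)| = |(3 5)(4 9)| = 2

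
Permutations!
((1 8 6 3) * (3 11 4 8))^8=(11)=((1 3)(4 8 6 11))^8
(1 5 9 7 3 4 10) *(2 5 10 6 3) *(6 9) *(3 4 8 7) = [0, 10, 5, 8, 9, 6, 4, 2, 7, 3, 1] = (1 10)(2 5 6 4 9 3 8 7)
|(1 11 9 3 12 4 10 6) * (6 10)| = 7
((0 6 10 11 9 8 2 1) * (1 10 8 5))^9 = ((0 6 8 2 10 11 9 5 1))^9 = (11)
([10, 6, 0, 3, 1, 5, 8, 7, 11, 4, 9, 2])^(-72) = (11)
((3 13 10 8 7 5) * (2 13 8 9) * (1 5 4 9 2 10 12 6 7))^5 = ((1 5 3 8)(2 13 12 6 7 4 9 10))^5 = (1 5 3 8)(2 4 12 10 7 13 9 6)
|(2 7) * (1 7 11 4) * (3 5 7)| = |(1 3 5 7 2 11 4)| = 7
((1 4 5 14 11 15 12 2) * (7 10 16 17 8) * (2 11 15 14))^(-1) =((1 4 5 2)(7 10 16 17 8)(11 14 15 12))^(-1) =(1 2 5 4)(7 8 17 16 10)(11 12 15 14)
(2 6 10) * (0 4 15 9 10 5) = (0 4 15 9 10 2 6 5) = [4, 1, 6, 3, 15, 0, 5, 7, 8, 10, 2, 11, 12, 13, 14, 9]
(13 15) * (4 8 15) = (4 8 15 13) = [0, 1, 2, 3, 8, 5, 6, 7, 15, 9, 10, 11, 12, 4, 14, 13]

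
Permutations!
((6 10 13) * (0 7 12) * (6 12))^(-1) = (0 12 13 10 6 7)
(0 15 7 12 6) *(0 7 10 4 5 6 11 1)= (0 15 10 4 5 6 7 12 11 1)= [15, 0, 2, 3, 5, 6, 7, 12, 8, 9, 4, 1, 11, 13, 14, 10]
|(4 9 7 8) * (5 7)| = 5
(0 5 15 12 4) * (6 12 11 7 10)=(0 5 15 11 7 10 6 12 4)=[5, 1, 2, 3, 0, 15, 12, 10, 8, 9, 6, 7, 4, 13, 14, 11]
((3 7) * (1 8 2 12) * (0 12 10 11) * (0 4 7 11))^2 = (0 1 2)(3 4)(7 11)(8 10 12)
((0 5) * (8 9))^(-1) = ((0 5)(8 9))^(-1) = (0 5)(8 9)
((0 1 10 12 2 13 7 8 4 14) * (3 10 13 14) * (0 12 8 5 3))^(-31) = ((0 1 13 7 5 3 10 8 4)(2 14 12))^(-31) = (0 3 1 10 13 8 7 4 5)(2 12 14)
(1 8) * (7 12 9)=(1 8)(7 12 9)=[0, 8, 2, 3, 4, 5, 6, 12, 1, 7, 10, 11, 9]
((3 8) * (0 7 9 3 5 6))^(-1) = ((0 7 9 3 8 5 6))^(-1) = (0 6 5 8 3 9 7)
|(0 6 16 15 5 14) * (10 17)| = 6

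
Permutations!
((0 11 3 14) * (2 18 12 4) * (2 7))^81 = (0 11 3 14)(2 18 12 4 7)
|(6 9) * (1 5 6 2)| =5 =|(1 5 6 9 2)|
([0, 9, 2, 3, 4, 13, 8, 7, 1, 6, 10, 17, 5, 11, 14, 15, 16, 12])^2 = (1 6)(5 11 12 13 17)(8 9)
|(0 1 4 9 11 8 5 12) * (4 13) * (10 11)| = |(0 1 13 4 9 10 11 8 5 12)| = 10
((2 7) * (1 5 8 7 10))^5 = ((1 5 8 7 2 10))^5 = (1 10 2 7 8 5)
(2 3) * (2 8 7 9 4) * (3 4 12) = (2 4)(3 8 7 9 12) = [0, 1, 4, 8, 2, 5, 6, 9, 7, 12, 10, 11, 3]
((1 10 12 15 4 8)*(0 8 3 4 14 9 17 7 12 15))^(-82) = ((0 8 1 10 15 14 9 17 7 12)(3 4))^(-82) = (0 7 9 15 1)(8 12 17 14 10)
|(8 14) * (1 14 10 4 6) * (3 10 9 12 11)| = |(1 14 8 9 12 11 3 10 4 6)| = 10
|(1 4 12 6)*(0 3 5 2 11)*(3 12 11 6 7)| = 10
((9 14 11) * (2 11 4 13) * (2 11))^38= (4 9 13 14 11)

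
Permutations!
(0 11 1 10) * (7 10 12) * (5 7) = [11, 12, 2, 3, 4, 7, 6, 10, 8, 9, 0, 1, 5] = (0 11 1 12 5 7 10)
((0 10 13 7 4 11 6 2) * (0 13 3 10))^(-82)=(2 7 11)(4 6 13)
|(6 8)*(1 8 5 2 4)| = 6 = |(1 8 6 5 2 4)|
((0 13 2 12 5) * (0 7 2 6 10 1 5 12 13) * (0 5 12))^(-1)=(0 12 1 10 6 13 2 7 5)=((0 5 7 2 13 6 10 1 12))^(-1)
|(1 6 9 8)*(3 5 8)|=|(1 6 9 3 5 8)|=6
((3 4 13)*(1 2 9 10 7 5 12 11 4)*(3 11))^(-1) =((1 2 9 10 7 5 12 3)(4 13 11))^(-1) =(1 3 12 5 7 10 9 2)(4 11 13)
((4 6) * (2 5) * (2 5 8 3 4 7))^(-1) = (2 7 6 4 3 8)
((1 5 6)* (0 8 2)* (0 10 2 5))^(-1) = ((0 8 5 6 1)(2 10))^(-1) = (0 1 6 5 8)(2 10)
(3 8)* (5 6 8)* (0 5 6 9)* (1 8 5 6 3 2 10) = (0 6 5 9)(1 8 2 10) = [6, 8, 10, 3, 4, 9, 5, 7, 2, 0, 1]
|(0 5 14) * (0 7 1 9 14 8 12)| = 4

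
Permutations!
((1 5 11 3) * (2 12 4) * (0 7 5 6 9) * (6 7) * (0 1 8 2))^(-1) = (0 4 12 2 8 3 11 5 7 1 9 6)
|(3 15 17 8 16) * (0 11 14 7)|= 20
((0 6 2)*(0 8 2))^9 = (0 6)(2 8)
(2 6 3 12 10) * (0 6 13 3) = (0 6)(2 13 3 12 10) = [6, 1, 13, 12, 4, 5, 0, 7, 8, 9, 2, 11, 10, 3]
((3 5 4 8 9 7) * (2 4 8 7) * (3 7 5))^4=(2 9 8 5 4)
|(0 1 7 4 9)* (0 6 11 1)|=6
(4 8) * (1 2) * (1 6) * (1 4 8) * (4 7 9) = (1 2 6 7 9 4) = [0, 2, 6, 3, 1, 5, 7, 9, 8, 4]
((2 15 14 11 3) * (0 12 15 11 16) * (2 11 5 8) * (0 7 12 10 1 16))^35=(0 16 15 10 7 14 1 12)(2 8 5)(3 11)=((0 10 1 16 7 12 15 14)(2 5 8)(3 11))^35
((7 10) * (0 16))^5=((0 16)(7 10))^5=(0 16)(7 10)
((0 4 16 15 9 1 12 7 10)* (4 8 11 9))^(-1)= ((0 8 11 9 1 12 7 10)(4 16 15))^(-1)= (0 10 7 12 1 9 11 8)(4 15 16)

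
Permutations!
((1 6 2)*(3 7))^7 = (1 6 2)(3 7)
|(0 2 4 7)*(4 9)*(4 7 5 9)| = |(0 2 4 5 9 7)| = 6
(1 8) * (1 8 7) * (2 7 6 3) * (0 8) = (0 8)(1 6 3 2 7) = [8, 6, 7, 2, 4, 5, 3, 1, 0]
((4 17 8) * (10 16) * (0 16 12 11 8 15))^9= ((0 16 10 12 11 8 4 17 15))^9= (17)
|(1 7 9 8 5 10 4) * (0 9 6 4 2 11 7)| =11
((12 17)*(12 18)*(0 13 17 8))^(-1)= (0 8 12 18 17 13)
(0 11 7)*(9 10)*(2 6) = [11, 1, 6, 3, 4, 5, 2, 0, 8, 10, 9, 7] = (0 11 7)(2 6)(9 10)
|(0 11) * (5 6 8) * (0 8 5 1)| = 4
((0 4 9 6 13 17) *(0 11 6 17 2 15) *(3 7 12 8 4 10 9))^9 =(17)(3 4 8 12 7)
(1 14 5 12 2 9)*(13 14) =[0, 13, 9, 3, 4, 12, 6, 7, 8, 1, 10, 11, 2, 14, 5] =(1 13 14 5 12 2 9)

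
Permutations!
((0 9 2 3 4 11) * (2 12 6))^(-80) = (12)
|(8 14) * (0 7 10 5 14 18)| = 7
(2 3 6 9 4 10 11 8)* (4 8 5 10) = [0, 1, 3, 6, 4, 10, 9, 7, 2, 8, 11, 5] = (2 3 6 9 8)(5 10 11)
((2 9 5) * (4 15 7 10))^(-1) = ((2 9 5)(4 15 7 10))^(-1) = (2 5 9)(4 10 7 15)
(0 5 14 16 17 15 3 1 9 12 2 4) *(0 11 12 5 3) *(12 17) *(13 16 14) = (0 3 1 9 5 13 16 12 2 4 11 17 15) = [3, 9, 4, 1, 11, 13, 6, 7, 8, 5, 10, 17, 2, 16, 14, 0, 12, 15]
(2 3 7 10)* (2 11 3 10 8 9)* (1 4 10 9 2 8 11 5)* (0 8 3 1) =[8, 4, 9, 7, 10, 0, 6, 11, 2, 3, 5, 1] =(0 8 2 9 3 7 11 1 4 10 5)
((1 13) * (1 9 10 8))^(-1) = (1 8 10 9 13) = ((1 13 9 10 8))^(-1)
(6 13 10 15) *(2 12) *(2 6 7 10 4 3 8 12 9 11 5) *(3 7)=(2 9 11 5)(3 8 12 6 13 4 7 10 15)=[0, 1, 9, 8, 7, 2, 13, 10, 12, 11, 15, 5, 6, 4, 14, 3]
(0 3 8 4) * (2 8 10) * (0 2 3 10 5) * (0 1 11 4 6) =(0 10 3 5 1 11 4 2 8 6) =[10, 11, 8, 5, 2, 1, 0, 7, 6, 9, 3, 4]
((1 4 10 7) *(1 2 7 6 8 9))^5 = (1 9 8 6 10 4)(2 7)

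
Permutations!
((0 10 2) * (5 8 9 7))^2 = (0 2 10)(5 9)(7 8)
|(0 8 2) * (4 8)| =|(0 4 8 2)| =4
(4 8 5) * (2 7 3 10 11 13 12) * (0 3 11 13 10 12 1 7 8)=(0 3 12 2 8 5 4)(1 7 11 10 13)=[3, 7, 8, 12, 0, 4, 6, 11, 5, 9, 13, 10, 2, 1]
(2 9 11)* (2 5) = (2 9 11 5) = [0, 1, 9, 3, 4, 2, 6, 7, 8, 11, 10, 5]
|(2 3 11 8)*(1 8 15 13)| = 7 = |(1 8 2 3 11 15 13)|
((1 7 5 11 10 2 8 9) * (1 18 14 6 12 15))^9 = ((1 7 5 11 10 2 8 9 18 14 6 12 15))^9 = (1 14 2 7 6 8 5 12 9 11 15 18 10)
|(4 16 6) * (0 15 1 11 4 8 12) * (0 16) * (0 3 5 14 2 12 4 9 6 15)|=13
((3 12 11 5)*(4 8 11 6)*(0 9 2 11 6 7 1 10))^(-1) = ((0 9 2 11 5 3 12 7 1 10)(4 8 6))^(-1) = (0 10 1 7 12 3 5 11 2 9)(4 6 8)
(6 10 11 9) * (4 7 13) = (4 7 13)(6 10 11 9) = [0, 1, 2, 3, 7, 5, 10, 13, 8, 6, 11, 9, 12, 4]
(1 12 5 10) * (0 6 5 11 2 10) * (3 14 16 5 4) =(0 6 4 3 14 16 5)(1 12 11 2 10) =[6, 12, 10, 14, 3, 0, 4, 7, 8, 9, 1, 2, 11, 13, 16, 15, 5]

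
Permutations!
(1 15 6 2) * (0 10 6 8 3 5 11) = (0 10 6 2 1 15 8 3 5 11) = [10, 15, 1, 5, 4, 11, 2, 7, 3, 9, 6, 0, 12, 13, 14, 8]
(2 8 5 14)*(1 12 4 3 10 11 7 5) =(1 12 4 3 10 11 7 5 14 2 8) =[0, 12, 8, 10, 3, 14, 6, 5, 1, 9, 11, 7, 4, 13, 2]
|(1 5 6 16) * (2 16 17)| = |(1 5 6 17 2 16)| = 6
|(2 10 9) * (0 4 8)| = |(0 4 8)(2 10 9)| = 3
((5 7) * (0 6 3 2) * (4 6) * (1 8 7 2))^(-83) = (0 5 8 3 4 2 7 1 6)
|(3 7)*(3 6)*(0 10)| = |(0 10)(3 7 6)| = 6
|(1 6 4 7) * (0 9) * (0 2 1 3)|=|(0 9 2 1 6 4 7 3)|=8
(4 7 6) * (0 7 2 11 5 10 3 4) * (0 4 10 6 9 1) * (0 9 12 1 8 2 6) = (0 7 12 1 9 8 2 11 5)(3 10)(4 6) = [7, 9, 11, 10, 6, 0, 4, 12, 2, 8, 3, 5, 1]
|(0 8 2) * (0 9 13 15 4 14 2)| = |(0 8)(2 9 13 15 4 14)| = 6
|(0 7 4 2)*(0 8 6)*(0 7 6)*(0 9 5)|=|(0 6 7 4 2 8 9 5)|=8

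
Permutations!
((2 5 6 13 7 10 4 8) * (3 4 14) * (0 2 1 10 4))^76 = ((0 2 5 6 13 7 4 8 1 10 14 3))^76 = (0 13 1)(2 7 10)(3 6 8)(4 14 5)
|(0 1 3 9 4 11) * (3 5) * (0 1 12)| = 6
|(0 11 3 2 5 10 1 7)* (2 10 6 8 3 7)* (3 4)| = 24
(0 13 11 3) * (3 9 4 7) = (0 13 11 9 4 7 3) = [13, 1, 2, 0, 7, 5, 6, 3, 8, 4, 10, 9, 12, 11]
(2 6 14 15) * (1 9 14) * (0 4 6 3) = (0 4 6 1 9 14 15 2 3) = [4, 9, 3, 0, 6, 5, 1, 7, 8, 14, 10, 11, 12, 13, 15, 2]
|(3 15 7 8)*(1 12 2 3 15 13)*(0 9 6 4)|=|(0 9 6 4)(1 12 2 3 13)(7 8 15)|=60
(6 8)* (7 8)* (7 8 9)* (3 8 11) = (3 8 6 11)(7 9) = [0, 1, 2, 8, 4, 5, 11, 9, 6, 7, 10, 3]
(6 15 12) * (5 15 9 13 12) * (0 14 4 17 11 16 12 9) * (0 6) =[14, 1, 2, 3, 17, 15, 6, 7, 8, 13, 10, 16, 0, 9, 4, 5, 12, 11] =(0 14 4 17 11 16 12)(5 15)(9 13)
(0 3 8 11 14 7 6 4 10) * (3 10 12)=[10, 1, 2, 8, 12, 5, 4, 6, 11, 9, 0, 14, 3, 13, 7]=(0 10)(3 8 11 14 7 6 4 12)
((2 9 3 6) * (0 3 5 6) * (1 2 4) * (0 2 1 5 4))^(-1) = (0 6 5 4 9 2 3)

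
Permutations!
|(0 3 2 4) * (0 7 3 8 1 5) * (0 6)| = |(0 8 1 5 6)(2 4 7 3)| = 20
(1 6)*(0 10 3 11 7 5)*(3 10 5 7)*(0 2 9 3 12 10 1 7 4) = (0 5 2 9 3 11 12 10 1 6 7 4) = [5, 6, 9, 11, 0, 2, 7, 4, 8, 3, 1, 12, 10]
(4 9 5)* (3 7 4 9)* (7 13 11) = (3 13 11 7 4)(5 9) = [0, 1, 2, 13, 3, 9, 6, 4, 8, 5, 10, 7, 12, 11]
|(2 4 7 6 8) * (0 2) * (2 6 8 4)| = 5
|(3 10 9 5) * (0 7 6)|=|(0 7 6)(3 10 9 5)|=12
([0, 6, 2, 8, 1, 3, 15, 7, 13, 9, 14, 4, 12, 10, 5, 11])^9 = [0, 4, 2, 10, 11, 13, 1, 7, 14, 9, 3, 15, 12, 5, 8, 6]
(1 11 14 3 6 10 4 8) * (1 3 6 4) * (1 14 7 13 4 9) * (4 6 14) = (14)(1 11 7 13 6 10 4 8 3 9) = [0, 11, 2, 9, 8, 5, 10, 13, 3, 1, 4, 7, 12, 6, 14]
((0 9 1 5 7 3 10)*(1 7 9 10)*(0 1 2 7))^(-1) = ((0 10 1 5 9)(2 7 3))^(-1) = (0 9 5 1 10)(2 3 7)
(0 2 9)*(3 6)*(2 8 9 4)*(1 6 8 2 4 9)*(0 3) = (0 2 9 3 8 1 6) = [2, 6, 9, 8, 4, 5, 0, 7, 1, 3]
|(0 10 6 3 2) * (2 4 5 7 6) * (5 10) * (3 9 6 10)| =|(0 5 7 10 2)(3 4)(6 9)| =10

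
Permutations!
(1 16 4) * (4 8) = (1 16 8 4) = [0, 16, 2, 3, 1, 5, 6, 7, 4, 9, 10, 11, 12, 13, 14, 15, 8]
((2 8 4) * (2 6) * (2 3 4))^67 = (2 8)(3 4 6)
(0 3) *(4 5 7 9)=(0 3)(4 5 7 9)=[3, 1, 2, 0, 5, 7, 6, 9, 8, 4]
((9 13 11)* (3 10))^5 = ((3 10)(9 13 11))^5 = (3 10)(9 11 13)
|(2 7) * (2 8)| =|(2 7 8)| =3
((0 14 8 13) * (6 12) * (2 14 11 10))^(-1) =((0 11 10 2 14 8 13)(6 12))^(-1) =(0 13 8 14 2 10 11)(6 12)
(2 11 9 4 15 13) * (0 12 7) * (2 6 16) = (0 12 7)(2 11 9 4 15 13 6 16) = [12, 1, 11, 3, 15, 5, 16, 0, 8, 4, 10, 9, 7, 6, 14, 13, 2]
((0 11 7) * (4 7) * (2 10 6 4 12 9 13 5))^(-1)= ((0 11 12 9 13 5 2 10 6 4 7))^(-1)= (0 7 4 6 10 2 5 13 9 12 11)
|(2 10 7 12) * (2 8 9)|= |(2 10 7 12 8 9)|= 6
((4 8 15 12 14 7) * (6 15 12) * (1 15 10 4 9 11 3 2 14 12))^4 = ((1 15 6 10 4 8)(2 14 7 9 11 3))^4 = (1 4 6)(2 11 7)(3 9 14)(8 10 15)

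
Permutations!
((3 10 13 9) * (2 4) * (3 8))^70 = (13)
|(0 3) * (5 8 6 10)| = |(0 3)(5 8 6 10)| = 4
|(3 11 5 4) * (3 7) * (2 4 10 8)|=8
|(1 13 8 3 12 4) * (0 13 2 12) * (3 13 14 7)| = 4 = |(0 14 7 3)(1 2 12 4)(8 13)|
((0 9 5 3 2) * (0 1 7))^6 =((0 9 5 3 2 1 7))^6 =(0 7 1 2 3 5 9)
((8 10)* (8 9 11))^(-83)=(8 10 9 11)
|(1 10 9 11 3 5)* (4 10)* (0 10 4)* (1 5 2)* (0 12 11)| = 15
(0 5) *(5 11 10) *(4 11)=[4, 1, 2, 3, 11, 0, 6, 7, 8, 9, 5, 10]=(0 4 11 10 5)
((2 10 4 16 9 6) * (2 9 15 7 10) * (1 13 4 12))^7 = ((1 13 4 16 15 7 10 12)(6 9))^7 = (1 12 10 7 15 16 4 13)(6 9)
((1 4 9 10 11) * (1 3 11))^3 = (1 10 9 4)(3 11)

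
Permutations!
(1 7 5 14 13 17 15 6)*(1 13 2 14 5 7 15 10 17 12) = (1 15 6 13 12)(2 14)(10 17) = [0, 15, 14, 3, 4, 5, 13, 7, 8, 9, 17, 11, 1, 12, 2, 6, 16, 10]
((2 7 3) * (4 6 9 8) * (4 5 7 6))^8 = (2 6 9 8 5 7 3)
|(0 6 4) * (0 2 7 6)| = |(2 7 6 4)| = 4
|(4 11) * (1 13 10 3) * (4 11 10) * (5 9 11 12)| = |(1 13 4 10 3)(5 9 11 12)| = 20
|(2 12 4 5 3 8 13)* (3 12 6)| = 15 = |(2 6 3 8 13)(4 5 12)|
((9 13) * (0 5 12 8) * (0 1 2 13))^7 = (0 9 13 2 1 8 12 5)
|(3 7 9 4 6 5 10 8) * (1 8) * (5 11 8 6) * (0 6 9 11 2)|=|(0 6 2)(1 9 4 5 10)(3 7 11 8)|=60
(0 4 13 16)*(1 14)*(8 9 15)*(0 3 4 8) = (0 8 9 15)(1 14)(3 4 13 16) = [8, 14, 2, 4, 13, 5, 6, 7, 9, 15, 10, 11, 12, 16, 1, 0, 3]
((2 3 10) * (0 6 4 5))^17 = ((0 6 4 5)(2 3 10))^17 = (0 6 4 5)(2 10 3)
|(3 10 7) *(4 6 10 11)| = 6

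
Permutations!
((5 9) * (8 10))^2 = (10)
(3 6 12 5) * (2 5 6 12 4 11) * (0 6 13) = (0 6 4 11 2 5 3 12 13) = [6, 1, 5, 12, 11, 3, 4, 7, 8, 9, 10, 2, 13, 0]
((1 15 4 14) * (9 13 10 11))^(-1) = (1 14 4 15)(9 11 10 13)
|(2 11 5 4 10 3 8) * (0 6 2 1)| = 10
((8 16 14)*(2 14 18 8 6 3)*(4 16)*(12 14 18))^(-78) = ((2 18 8 4 16 12 14 6 3))^(-78) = (2 4 14)(3 8 12)(6 18 16)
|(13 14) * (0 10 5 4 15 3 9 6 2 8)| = 10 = |(0 10 5 4 15 3 9 6 2 8)(13 14)|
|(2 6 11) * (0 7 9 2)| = |(0 7 9 2 6 11)| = 6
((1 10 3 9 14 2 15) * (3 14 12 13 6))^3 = ((1 10 14 2 15)(3 9 12 13 6))^3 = (1 2 10 15 14)(3 13 9 6 12)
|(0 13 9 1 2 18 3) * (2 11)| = 8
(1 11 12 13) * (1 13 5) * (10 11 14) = [0, 14, 2, 3, 4, 1, 6, 7, 8, 9, 11, 12, 5, 13, 10] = (1 14 10 11 12 5)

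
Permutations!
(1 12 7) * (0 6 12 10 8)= (0 6 12 7 1 10 8)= [6, 10, 2, 3, 4, 5, 12, 1, 0, 9, 8, 11, 7]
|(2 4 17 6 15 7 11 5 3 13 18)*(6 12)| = 12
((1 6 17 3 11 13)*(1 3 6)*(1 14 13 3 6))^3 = (1 6 14 17 13)(3 11) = ((1 14 13 6 17)(3 11))^3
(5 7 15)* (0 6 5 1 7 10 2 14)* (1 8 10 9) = (0 6 5 9 1 7 15 8 10 2 14) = [6, 7, 14, 3, 4, 9, 5, 15, 10, 1, 2, 11, 12, 13, 0, 8]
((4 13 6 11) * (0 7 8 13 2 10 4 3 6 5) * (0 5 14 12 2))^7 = (0 10 12 13 7 4 2 14 8)(3 6 11)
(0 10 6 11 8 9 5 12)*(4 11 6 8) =(0 10 8 9 5 12)(4 11) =[10, 1, 2, 3, 11, 12, 6, 7, 9, 5, 8, 4, 0]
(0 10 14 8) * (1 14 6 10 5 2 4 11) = [5, 14, 4, 3, 11, 2, 10, 7, 0, 9, 6, 1, 12, 13, 8] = (0 5 2 4 11 1 14 8)(6 10)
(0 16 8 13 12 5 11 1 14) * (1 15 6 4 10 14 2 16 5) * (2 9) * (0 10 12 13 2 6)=[5, 9, 16, 3, 12, 11, 4, 7, 2, 6, 14, 15, 1, 13, 10, 0, 8]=(0 5 11 15)(1 9 6 4 12)(2 16 8)(10 14)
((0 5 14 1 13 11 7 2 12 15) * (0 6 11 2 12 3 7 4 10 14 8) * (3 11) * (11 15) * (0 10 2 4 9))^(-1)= ((0 5 8 10 14 1 13 4 2 15 6 3 7 12 11 9))^(-1)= (0 9 11 12 7 3 6 15 2 4 13 1 14 10 8 5)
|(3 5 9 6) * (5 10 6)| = 6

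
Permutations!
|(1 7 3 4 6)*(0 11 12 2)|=20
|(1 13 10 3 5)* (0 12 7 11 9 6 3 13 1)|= 8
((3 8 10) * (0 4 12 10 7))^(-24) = (0 3 4 8 12 7 10)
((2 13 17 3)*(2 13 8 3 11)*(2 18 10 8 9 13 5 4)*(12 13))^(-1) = ((2 9 12 13 17 11 18 10 8 3 5 4))^(-1) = (2 4 5 3 8 10 18 11 17 13 12 9)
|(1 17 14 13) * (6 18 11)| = |(1 17 14 13)(6 18 11)| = 12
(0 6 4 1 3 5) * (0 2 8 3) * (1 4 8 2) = (0 6 8 3 5 1) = [6, 0, 2, 5, 4, 1, 8, 7, 3]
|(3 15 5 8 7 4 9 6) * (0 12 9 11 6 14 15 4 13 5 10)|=12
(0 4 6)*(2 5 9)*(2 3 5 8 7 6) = (0 4 2 8 7 6)(3 5 9) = [4, 1, 8, 5, 2, 9, 0, 6, 7, 3]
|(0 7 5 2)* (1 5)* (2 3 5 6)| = |(0 7 1 6 2)(3 5)| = 10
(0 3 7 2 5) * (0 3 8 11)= (0 8 11)(2 5 3 7)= [8, 1, 5, 7, 4, 3, 6, 2, 11, 9, 10, 0]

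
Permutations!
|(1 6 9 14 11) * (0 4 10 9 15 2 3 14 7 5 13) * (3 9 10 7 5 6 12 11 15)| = |(0 4 7 6 3 14 15 2 9 5 13)(1 12 11)| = 33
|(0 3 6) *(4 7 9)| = |(0 3 6)(4 7 9)| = 3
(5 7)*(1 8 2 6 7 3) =(1 8 2 6 7 5 3) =[0, 8, 6, 1, 4, 3, 7, 5, 2]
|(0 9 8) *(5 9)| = |(0 5 9 8)| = 4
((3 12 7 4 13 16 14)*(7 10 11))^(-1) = (3 14 16 13 4 7 11 10 12) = ((3 12 10 11 7 4 13 16 14))^(-1)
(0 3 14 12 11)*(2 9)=(0 3 14 12 11)(2 9)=[3, 1, 9, 14, 4, 5, 6, 7, 8, 2, 10, 0, 11, 13, 12]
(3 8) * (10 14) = (3 8)(10 14) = [0, 1, 2, 8, 4, 5, 6, 7, 3, 9, 14, 11, 12, 13, 10]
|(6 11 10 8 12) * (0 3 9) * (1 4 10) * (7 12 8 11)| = |(0 3 9)(1 4 10 11)(6 7 12)| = 12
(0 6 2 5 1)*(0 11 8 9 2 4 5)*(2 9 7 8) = (0 6 4 5 1 11 2)(7 8) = [6, 11, 0, 3, 5, 1, 4, 8, 7, 9, 10, 2]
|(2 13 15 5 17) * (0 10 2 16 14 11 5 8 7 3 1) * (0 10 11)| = 24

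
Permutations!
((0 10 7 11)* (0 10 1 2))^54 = ((0 1 2)(7 11 10))^54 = (11)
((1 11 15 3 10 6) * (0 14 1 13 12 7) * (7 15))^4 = ((0 14 1 11 7)(3 10 6 13 12 15))^4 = (0 7 11 1 14)(3 12 6)(10 15 13)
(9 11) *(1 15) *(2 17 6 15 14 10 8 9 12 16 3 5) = (1 14 10 8 9 11 12 16 3 5 2 17 6 15) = [0, 14, 17, 5, 4, 2, 15, 7, 9, 11, 8, 12, 16, 13, 10, 1, 3, 6]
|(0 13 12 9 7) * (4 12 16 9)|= 10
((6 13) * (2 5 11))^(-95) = (2 5 11)(6 13)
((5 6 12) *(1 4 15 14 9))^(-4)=((1 4 15 14 9)(5 6 12))^(-4)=(1 4 15 14 9)(5 12 6)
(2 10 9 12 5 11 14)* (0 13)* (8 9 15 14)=(0 13)(2 10 15 14)(5 11 8 9 12)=[13, 1, 10, 3, 4, 11, 6, 7, 9, 12, 15, 8, 5, 0, 2, 14]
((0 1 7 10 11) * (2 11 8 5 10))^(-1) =(0 11 2 7 1)(5 8 10)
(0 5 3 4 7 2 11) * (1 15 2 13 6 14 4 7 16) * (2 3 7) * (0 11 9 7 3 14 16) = (0 5 3 2 9 7 13 6 16 1 15 14 4) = [5, 15, 9, 2, 0, 3, 16, 13, 8, 7, 10, 11, 12, 6, 4, 14, 1]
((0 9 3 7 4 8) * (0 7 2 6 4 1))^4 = ((0 9 3 2 6 4 8 7 1))^4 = (0 6 1 2 7 3 8 9 4)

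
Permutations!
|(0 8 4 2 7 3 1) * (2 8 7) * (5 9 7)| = 6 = |(0 5 9 7 3 1)(4 8)|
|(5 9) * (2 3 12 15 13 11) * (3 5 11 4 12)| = 4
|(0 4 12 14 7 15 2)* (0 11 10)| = |(0 4 12 14 7 15 2 11 10)| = 9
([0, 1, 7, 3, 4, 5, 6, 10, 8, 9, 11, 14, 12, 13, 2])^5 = (14)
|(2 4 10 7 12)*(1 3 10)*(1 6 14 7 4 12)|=|(1 3 10 4 6 14 7)(2 12)|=14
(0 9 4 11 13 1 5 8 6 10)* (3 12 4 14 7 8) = [9, 5, 2, 12, 11, 3, 10, 8, 6, 14, 0, 13, 4, 1, 7] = (0 9 14 7 8 6 10)(1 5 3 12 4 11 13)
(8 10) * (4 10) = (4 10 8) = [0, 1, 2, 3, 10, 5, 6, 7, 4, 9, 8]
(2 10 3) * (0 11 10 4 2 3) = (0 11 10)(2 4) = [11, 1, 4, 3, 2, 5, 6, 7, 8, 9, 0, 10]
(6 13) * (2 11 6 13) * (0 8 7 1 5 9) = [8, 5, 11, 3, 4, 9, 2, 1, 7, 0, 10, 6, 12, 13] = (13)(0 8 7 1 5 9)(2 11 6)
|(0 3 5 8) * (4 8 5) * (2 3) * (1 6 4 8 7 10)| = 20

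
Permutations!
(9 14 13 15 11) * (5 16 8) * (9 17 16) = (5 9 14 13 15 11 17 16 8) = [0, 1, 2, 3, 4, 9, 6, 7, 5, 14, 10, 17, 12, 15, 13, 11, 8, 16]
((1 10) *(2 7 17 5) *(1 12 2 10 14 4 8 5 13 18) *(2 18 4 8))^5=(1 12 5 14 18 10 8)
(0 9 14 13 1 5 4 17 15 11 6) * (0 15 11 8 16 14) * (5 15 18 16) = (0 9)(1 15 8 5 4 17 11 6 18 16 14 13) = [9, 15, 2, 3, 17, 4, 18, 7, 5, 0, 10, 6, 12, 1, 13, 8, 14, 11, 16]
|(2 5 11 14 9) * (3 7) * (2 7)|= 7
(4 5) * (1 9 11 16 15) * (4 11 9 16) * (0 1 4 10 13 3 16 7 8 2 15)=(0 1 7 8 2 15 4 5 11 10 13 3 16)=[1, 7, 15, 16, 5, 11, 6, 8, 2, 9, 13, 10, 12, 3, 14, 4, 0]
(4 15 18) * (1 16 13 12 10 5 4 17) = (1 16 13 12 10 5 4 15 18 17) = [0, 16, 2, 3, 15, 4, 6, 7, 8, 9, 5, 11, 10, 12, 14, 18, 13, 1, 17]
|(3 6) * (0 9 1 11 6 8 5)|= |(0 9 1 11 6 3 8 5)|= 8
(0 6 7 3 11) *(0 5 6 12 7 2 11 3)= [12, 1, 11, 3, 4, 6, 2, 0, 8, 9, 10, 5, 7]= (0 12 7)(2 11 5 6)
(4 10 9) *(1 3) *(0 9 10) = (10)(0 9 4)(1 3) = [9, 3, 2, 1, 0, 5, 6, 7, 8, 4, 10]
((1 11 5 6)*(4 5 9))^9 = (1 4)(5 11)(6 9)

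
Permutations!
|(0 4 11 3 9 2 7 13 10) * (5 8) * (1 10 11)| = 12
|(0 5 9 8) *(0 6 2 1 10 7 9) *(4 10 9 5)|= 5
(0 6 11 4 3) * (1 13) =(0 6 11 4 3)(1 13) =[6, 13, 2, 0, 3, 5, 11, 7, 8, 9, 10, 4, 12, 1]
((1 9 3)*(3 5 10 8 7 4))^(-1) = (1 3 4 7 8 10 5 9)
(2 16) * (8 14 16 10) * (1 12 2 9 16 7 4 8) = [0, 12, 10, 3, 8, 5, 6, 4, 14, 16, 1, 11, 2, 13, 7, 15, 9] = (1 12 2 10)(4 8 14 7)(9 16)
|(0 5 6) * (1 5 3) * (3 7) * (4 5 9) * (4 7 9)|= 8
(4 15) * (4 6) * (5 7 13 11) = [0, 1, 2, 3, 15, 7, 4, 13, 8, 9, 10, 5, 12, 11, 14, 6] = (4 15 6)(5 7 13 11)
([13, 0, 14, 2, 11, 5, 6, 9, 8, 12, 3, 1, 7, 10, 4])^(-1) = (0 1 11 4 14 2 3 10 13)(7 12 9)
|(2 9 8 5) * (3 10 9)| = |(2 3 10 9 8 5)| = 6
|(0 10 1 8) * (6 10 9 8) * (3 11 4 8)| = 6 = |(0 9 3 11 4 8)(1 6 10)|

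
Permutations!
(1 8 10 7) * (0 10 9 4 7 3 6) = (0 10 3 6)(1 8 9 4 7) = [10, 8, 2, 6, 7, 5, 0, 1, 9, 4, 3]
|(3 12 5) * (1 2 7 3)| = 6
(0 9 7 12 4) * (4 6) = [9, 1, 2, 3, 0, 5, 4, 12, 8, 7, 10, 11, 6] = (0 9 7 12 6 4)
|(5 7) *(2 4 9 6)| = |(2 4 9 6)(5 7)| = 4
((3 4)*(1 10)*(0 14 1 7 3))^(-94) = (0 7 14 3 1 4 10)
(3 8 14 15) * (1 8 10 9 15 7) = (1 8 14 7)(3 10 9 15) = [0, 8, 2, 10, 4, 5, 6, 1, 14, 15, 9, 11, 12, 13, 7, 3]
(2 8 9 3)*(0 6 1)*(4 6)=[4, 0, 8, 2, 6, 5, 1, 7, 9, 3]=(0 4 6 1)(2 8 9 3)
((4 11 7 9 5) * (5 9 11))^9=((4 5)(7 11))^9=(4 5)(7 11)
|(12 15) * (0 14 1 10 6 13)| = 6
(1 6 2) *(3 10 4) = [0, 6, 1, 10, 3, 5, 2, 7, 8, 9, 4] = (1 6 2)(3 10 4)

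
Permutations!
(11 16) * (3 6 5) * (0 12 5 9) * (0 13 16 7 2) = (0 12 5 3 6 9 13 16 11 7 2) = [12, 1, 0, 6, 4, 3, 9, 2, 8, 13, 10, 7, 5, 16, 14, 15, 11]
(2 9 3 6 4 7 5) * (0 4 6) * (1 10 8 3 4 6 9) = (0 6 9 4 7 5 2 1 10 8 3) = [6, 10, 1, 0, 7, 2, 9, 5, 3, 4, 8]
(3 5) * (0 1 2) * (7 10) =(0 1 2)(3 5)(7 10) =[1, 2, 0, 5, 4, 3, 6, 10, 8, 9, 7]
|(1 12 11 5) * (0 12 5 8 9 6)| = |(0 12 11 8 9 6)(1 5)| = 6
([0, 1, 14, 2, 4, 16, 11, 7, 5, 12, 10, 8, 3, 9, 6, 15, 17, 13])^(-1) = (2 3 12 9 13 17 16 5 8 11 6 14)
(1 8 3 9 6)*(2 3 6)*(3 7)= (1 8 6)(2 7 3 9)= [0, 8, 7, 9, 4, 5, 1, 3, 6, 2]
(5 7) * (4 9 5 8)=(4 9 5 7 8)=[0, 1, 2, 3, 9, 7, 6, 8, 4, 5]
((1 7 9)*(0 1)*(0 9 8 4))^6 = (9)(0 1 7 8 4)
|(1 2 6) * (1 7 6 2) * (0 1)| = 2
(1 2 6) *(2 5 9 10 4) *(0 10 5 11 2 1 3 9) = (0 10 4 1 11 2 6 3 9 5) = [10, 11, 6, 9, 1, 0, 3, 7, 8, 5, 4, 2]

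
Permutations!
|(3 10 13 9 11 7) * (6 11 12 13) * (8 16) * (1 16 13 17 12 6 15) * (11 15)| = 28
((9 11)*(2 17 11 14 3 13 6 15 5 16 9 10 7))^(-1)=((2 17 11 10 7)(3 13 6 15 5 16 9 14))^(-1)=(2 7 10 11 17)(3 14 9 16 5 15 6 13)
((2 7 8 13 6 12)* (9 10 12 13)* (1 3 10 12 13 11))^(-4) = (1 10 6)(2 7 8 9 12)(3 13 11)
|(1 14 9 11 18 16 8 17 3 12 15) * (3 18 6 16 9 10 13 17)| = |(1 14 10 13 17 18 9 11 6 16 8 3 12 15)| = 14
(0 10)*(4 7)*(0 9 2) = (0 10 9 2)(4 7) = [10, 1, 0, 3, 7, 5, 6, 4, 8, 2, 9]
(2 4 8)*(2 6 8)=(2 4)(6 8)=[0, 1, 4, 3, 2, 5, 8, 7, 6]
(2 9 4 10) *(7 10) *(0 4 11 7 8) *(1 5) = (0 4 8)(1 5)(2 9 11 7 10) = [4, 5, 9, 3, 8, 1, 6, 10, 0, 11, 2, 7]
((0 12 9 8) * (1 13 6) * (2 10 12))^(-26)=((0 2 10 12 9 8)(1 13 6))^(-26)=(0 9 10)(1 13 6)(2 8 12)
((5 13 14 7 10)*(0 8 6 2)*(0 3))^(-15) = (14)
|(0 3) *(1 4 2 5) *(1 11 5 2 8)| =|(0 3)(1 4 8)(5 11)| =6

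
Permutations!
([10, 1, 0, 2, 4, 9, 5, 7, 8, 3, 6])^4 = [9, 1, 5, 6, 4, 0, 2, 7, 8, 10, 3]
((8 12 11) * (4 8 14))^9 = ((4 8 12 11 14))^9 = (4 14 11 12 8)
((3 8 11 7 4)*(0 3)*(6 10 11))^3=(0 6 7 3 10 4 8 11)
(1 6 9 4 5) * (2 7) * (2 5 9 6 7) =(1 7 5)(4 9) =[0, 7, 2, 3, 9, 1, 6, 5, 8, 4]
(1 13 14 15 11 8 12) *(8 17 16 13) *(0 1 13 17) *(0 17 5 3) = (0 1 8 12 13 14 15 11 17 16 5 3) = [1, 8, 2, 0, 4, 3, 6, 7, 12, 9, 10, 17, 13, 14, 15, 11, 5, 16]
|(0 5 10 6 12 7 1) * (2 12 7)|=6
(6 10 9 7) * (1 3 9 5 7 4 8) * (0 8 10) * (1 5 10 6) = (10)(0 8 5 7 1 3 9 4 6) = [8, 3, 2, 9, 6, 7, 0, 1, 5, 4, 10]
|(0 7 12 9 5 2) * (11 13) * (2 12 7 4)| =|(0 4 2)(5 12 9)(11 13)| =6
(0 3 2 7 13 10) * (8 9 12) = (0 3 2 7 13 10)(8 9 12) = [3, 1, 7, 2, 4, 5, 6, 13, 9, 12, 0, 11, 8, 10]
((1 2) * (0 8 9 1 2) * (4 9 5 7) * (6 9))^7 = (0 1 9 6 4 7 5 8)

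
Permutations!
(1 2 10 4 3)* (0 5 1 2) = [5, 0, 10, 2, 3, 1, 6, 7, 8, 9, 4] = (0 5 1)(2 10 4 3)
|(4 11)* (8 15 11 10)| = |(4 10 8 15 11)| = 5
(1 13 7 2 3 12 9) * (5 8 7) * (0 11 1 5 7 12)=[11, 13, 3, 0, 4, 8, 6, 2, 12, 5, 10, 1, 9, 7]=(0 11 1 13 7 2 3)(5 8 12 9)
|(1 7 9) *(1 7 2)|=2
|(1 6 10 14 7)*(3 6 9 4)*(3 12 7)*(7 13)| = 12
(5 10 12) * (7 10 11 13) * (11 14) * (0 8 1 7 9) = [8, 7, 2, 3, 4, 14, 6, 10, 1, 0, 12, 13, 5, 9, 11] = (0 8 1 7 10 12 5 14 11 13 9)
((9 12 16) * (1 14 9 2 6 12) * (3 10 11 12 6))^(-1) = (1 9 14)(2 16 12 11 10 3)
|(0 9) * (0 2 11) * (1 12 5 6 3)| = |(0 9 2 11)(1 12 5 6 3)| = 20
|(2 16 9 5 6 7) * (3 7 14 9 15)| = |(2 16 15 3 7)(5 6 14 9)| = 20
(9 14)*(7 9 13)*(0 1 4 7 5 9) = (0 1 4 7)(5 9 14 13) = [1, 4, 2, 3, 7, 9, 6, 0, 8, 14, 10, 11, 12, 5, 13]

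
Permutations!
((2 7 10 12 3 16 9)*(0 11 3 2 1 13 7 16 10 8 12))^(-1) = ((0 11 3 10)(1 13 7 8 12 2 16 9))^(-1) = (0 10 3 11)(1 9 16 2 12 8 7 13)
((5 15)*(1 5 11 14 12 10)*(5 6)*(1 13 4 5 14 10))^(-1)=(1 12 14 6)(4 13 10 11 15 5)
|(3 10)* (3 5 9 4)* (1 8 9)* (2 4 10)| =15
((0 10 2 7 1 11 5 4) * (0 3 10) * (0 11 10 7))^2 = ((0 11 5 4 3 7 1 10 2))^2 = (0 5 3 1 2 11 4 7 10)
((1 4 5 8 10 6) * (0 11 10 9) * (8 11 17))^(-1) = (0 9 8 17)(1 6 10 11 5 4) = ((0 17 8 9)(1 4 5 11 10 6))^(-1)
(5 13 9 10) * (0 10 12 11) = (0 10 5 13 9 12 11) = [10, 1, 2, 3, 4, 13, 6, 7, 8, 12, 5, 0, 11, 9]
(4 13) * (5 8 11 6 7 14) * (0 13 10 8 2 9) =[13, 1, 9, 3, 10, 2, 7, 14, 11, 0, 8, 6, 12, 4, 5] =(0 13 4 10 8 11 6 7 14 5 2 9)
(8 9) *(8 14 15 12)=[0, 1, 2, 3, 4, 5, 6, 7, 9, 14, 10, 11, 8, 13, 15, 12]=(8 9 14 15 12)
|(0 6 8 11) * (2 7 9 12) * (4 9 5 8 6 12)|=14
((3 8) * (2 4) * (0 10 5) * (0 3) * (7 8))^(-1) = (0 8 7 3 5 10)(2 4)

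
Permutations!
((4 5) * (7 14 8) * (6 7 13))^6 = ((4 5)(6 7 14 8 13))^6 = (6 7 14 8 13)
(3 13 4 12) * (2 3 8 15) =(2 3 13 4 12 8 15) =[0, 1, 3, 13, 12, 5, 6, 7, 15, 9, 10, 11, 8, 4, 14, 2]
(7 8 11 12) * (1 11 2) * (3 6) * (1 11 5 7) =(1 5 7 8 2 11 12)(3 6) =[0, 5, 11, 6, 4, 7, 3, 8, 2, 9, 10, 12, 1]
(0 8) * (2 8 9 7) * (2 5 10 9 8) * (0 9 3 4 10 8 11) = [11, 1, 2, 4, 10, 8, 6, 5, 9, 7, 3, 0] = (0 11)(3 4 10)(5 8 9 7)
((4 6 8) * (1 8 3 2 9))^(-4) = (1 6 9 4 2 8 3)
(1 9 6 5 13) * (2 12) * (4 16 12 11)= (1 9 6 5 13)(2 11 4 16 12)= [0, 9, 11, 3, 16, 13, 5, 7, 8, 6, 10, 4, 2, 1, 14, 15, 12]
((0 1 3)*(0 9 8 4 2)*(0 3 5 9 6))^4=(0 8 6 9 3 5 2 1 4)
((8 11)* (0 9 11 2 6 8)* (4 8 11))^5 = (0 6 8 9 11 2 4)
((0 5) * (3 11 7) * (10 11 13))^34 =(3 7 11 10 13)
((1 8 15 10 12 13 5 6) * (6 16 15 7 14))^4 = (1 6 14 7 8)(5 12 15)(10 16 13)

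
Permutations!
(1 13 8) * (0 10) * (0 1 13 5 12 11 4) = (0 10 1 5 12 11 4)(8 13) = [10, 5, 2, 3, 0, 12, 6, 7, 13, 9, 1, 4, 11, 8]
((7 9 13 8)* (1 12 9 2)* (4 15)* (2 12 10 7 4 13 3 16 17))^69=(1 16 12)(2 3 7)(4 15 13 8)(9 10 17)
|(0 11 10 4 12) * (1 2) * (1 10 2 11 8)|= 8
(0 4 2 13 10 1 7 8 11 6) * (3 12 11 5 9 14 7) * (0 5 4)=[0, 3, 13, 12, 2, 9, 5, 8, 4, 14, 1, 6, 11, 10, 7]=(1 3 12 11 6 5 9 14 7 8 4 2 13 10)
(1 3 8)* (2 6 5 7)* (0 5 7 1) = (0 5 1 3 8)(2 6 7) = [5, 3, 6, 8, 4, 1, 7, 2, 0]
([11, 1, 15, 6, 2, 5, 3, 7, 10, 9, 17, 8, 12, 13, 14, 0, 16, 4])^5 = (0 4 8 15 17 11 2 10)(3 6)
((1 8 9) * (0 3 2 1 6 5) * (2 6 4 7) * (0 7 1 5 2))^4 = ((0 3 6 2 5 7)(1 8 9 4))^4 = (9)(0 5 6)(2 3 7)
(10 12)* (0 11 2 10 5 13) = [11, 1, 10, 3, 4, 13, 6, 7, 8, 9, 12, 2, 5, 0] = (0 11 2 10 12 5 13)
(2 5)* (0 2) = [2, 1, 5, 3, 4, 0] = (0 2 5)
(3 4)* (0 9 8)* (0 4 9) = (3 9 8 4) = [0, 1, 2, 9, 3, 5, 6, 7, 4, 8]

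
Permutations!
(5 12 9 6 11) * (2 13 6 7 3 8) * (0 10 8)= (0 10 8 2 13 6 11 5 12 9 7 3)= [10, 1, 13, 0, 4, 12, 11, 3, 2, 7, 8, 5, 9, 6]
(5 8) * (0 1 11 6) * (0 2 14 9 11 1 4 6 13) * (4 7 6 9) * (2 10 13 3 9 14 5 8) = (0 7 6 10 13)(2 5)(3 9 11)(4 14) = [7, 1, 5, 9, 14, 2, 10, 6, 8, 11, 13, 3, 12, 0, 4]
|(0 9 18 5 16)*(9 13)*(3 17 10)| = 6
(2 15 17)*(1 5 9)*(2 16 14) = [0, 5, 15, 3, 4, 9, 6, 7, 8, 1, 10, 11, 12, 13, 2, 17, 14, 16] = (1 5 9)(2 15 17 16 14)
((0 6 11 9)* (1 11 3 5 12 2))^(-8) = (0 6 3 5 12 2 1 11 9)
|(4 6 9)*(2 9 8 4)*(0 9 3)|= 12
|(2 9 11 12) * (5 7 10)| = |(2 9 11 12)(5 7 10)| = 12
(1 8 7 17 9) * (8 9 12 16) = [0, 9, 2, 3, 4, 5, 6, 17, 7, 1, 10, 11, 16, 13, 14, 15, 8, 12] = (1 9)(7 17 12 16 8)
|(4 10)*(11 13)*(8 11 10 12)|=6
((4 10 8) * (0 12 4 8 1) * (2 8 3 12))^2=((0 2 8 3 12 4 10 1))^2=(0 8 12 10)(1 2 3 4)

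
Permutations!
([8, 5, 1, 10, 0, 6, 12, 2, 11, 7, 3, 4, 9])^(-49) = (12)(0 4 11 8)(3 10)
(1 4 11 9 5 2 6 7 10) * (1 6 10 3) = (1 4 11 9 5 2 10 6 7 3) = [0, 4, 10, 1, 11, 2, 7, 3, 8, 5, 6, 9]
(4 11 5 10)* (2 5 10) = (2 5)(4 11 10) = [0, 1, 5, 3, 11, 2, 6, 7, 8, 9, 4, 10]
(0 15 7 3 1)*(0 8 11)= [15, 8, 2, 1, 4, 5, 6, 3, 11, 9, 10, 0, 12, 13, 14, 7]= (0 15 7 3 1 8 11)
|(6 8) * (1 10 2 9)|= |(1 10 2 9)(6 8)|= 4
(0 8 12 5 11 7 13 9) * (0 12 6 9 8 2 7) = (0 2 7 13 8 6 9 12 5 11) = [2, 1, 7, 3, 4, 11, 9, 13, 6, 12, 10, 0, 5, 8]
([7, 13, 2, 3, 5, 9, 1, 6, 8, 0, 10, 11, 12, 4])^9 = [7, 13, 2, 3, 5, 9, 1, 6, 8, 0, 10, 11, 12, 4]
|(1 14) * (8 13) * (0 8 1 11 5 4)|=|(0 8 13 1 14 11 5 4)|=8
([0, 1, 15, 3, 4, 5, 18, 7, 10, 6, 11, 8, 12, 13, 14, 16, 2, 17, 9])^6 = [0, 1, 2, 3, 4, 5, 6, 7, 8, 9, 10, 11, 12, 13, 14, 15, 16, 17, 18]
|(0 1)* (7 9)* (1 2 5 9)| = |(0 2 5 9 7 1)| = 6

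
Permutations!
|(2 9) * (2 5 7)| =4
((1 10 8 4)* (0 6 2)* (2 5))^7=((0 6 5 2)(1 10 8 4))^7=(0 2 5 6)(1 4 8 10)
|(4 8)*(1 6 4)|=|(1 6 4 8)|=4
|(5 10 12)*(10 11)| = 4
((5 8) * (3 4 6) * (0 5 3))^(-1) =((0 5 8 3 4 6))^(-1) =(0 6 4 3 8 5)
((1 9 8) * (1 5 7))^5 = (9)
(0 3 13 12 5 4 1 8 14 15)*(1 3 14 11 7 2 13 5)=(0 14 15)(1 8 11 7 2 13 12)(3 5 4)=[14, 8, 13, 5, 3, 4, 6, 2, 11, 9, 10, 7, 1, 12, 15, 0]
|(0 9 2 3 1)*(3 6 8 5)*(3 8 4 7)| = |(0 9 2 6 4 7 3 1)(5 8)| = 8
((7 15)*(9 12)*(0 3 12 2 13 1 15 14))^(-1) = (0 14 7 15 1 13 2 9 12 3)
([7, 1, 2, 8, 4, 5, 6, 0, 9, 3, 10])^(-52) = [0, 1, 2, 9, 4, 5, 6, 7, 3, 8, 10]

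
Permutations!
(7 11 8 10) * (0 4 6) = [4, 1, 2, 3, 6, 5, 0, 11, 10, 9, 7, 8] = (0 4 6)(7 11 8 10)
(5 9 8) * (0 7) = (0 7)(5 9 8) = [7, 1, 2, 3, 4, 9, 6, 0, 5, 8]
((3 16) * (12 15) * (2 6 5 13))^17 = ((2 6 5 13)(3 16)(12 15))^17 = (2 6 5 13)(3 16)(12 15)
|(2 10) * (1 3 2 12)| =5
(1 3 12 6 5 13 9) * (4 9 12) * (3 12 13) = (13)(1 12 6 5 3 4 9) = [0, 12, 2, 4, 9, 3, 5, 7, 8, 1, 10, 11, 6, 13]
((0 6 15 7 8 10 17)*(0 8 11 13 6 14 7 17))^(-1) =(0 10 8 17 15 6 13 11 7 14)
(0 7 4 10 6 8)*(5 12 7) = [5, 1, 2, 3, 10, 12, 8, 4, 0, 9, 6, 11, 7] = (0 5 12 7 4 10 6 8)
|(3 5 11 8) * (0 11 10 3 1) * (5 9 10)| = 12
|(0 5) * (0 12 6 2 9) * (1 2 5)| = |(0 1 2 9)(5 12 6)| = 12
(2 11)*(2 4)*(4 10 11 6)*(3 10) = (2 6 4)(3 10 11) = [0, 1, 6, 10, 2, 5, 4, 7, 8, 9, 11, 3]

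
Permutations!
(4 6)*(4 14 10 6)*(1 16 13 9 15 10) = (1 16 13 9 15 10 6 14) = [0, 16, 2, 3, 4, 5, 14, 7, 8, 15, 6, 11, 12, 9, 1, 10, 13]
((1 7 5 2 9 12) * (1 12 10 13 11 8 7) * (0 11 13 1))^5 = (13)(0 2 11 9 8 10 7 1 5)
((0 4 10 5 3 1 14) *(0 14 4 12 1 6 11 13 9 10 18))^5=(18)(3 10 13 6 5 9 11)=((0 12 1 4 18)(3 6 11 13 9 10 5))^5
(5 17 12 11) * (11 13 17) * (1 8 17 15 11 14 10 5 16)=(1 8 17 12 13 15 11 16)(5 14 10)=[0, 8, 2, 3, 4, 14, 6, 7, 17, 9, 5, 16, 13, 15, 10, 11, 1, 12]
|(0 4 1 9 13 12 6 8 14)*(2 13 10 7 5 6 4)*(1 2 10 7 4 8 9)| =|(0 10 4 2 13 12 8 14)(5 6 9 7)| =8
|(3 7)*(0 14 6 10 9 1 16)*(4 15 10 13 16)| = 10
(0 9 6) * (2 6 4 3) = [9, 1, 6, 2, 3, 5, 0, 7, 8, 4] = (0 9 4 3 2 6)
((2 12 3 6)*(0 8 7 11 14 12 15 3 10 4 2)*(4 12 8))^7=(0 4 2 15 3 6)(7 8 14 11)(10 12)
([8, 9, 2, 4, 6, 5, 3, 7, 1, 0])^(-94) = (0 1)(3 6 4)(8 9)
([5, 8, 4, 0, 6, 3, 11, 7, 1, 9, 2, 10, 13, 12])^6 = (13)(2 4 6 11 10)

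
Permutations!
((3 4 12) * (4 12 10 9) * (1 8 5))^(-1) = (1 5 8)(3 12)(4 9 10)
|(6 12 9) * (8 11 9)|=|(6 12 8 11 9)|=5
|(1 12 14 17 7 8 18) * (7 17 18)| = |(1 12 14 18)(7 8)| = 4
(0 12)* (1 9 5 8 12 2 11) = (0 2 11 1 9 5 8 12) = [2, 9, 11, 3, 4, 8, 6, 7, 12, 5, 10, 1, 0]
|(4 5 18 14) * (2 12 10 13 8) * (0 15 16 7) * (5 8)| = 36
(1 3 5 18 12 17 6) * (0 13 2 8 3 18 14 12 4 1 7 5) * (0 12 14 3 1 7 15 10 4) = (0 13 2 8 1 18)(3 12 17 6 15 10 4 7 5) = [13, 18, 8, 12, 7, 3, 15, 5, 1, 9, 4, 11, 17, 2, 14, 10, 16, 6, 0]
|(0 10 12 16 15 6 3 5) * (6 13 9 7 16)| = |(0 10 12 6 3 5)(7 16 15 13 9)| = 30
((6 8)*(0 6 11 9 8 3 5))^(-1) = (0 5 3 6)(8 9 11)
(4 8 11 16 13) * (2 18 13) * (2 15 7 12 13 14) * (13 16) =(2 18 14)(4 8 11 13)(7 12 16 15) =[0, 1, 18, 3, 8, 5, 6, 12, 11, 9, 10, 13, 16, 4, 2, 7, 15, 17, 14]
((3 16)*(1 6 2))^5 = ((1 6 2)(3 16))^5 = (1 2 6)(3 16)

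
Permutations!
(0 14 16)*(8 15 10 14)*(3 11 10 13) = [8, 1, 2, 11, 4, 5, 6, 7, 15, 9, 14, 10, 12, 3, 16, 13, 0] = (0 8 15 13 3 11 10 14 16)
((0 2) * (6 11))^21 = (0 2)(6 11)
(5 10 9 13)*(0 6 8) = (0 6 8)(5 10 9 13) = [6, 1, 2, 3, 4, 10, 8, 7, 0, 13, 9, 11, 12, 5]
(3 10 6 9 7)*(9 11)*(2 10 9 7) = (2 10 6 11 7 3 9) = [0, 1, 10, 9, 4, 5, 11, 3, 8, 2, 6, 7]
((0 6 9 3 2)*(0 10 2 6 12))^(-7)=((0 12)(2 10)(3 6 9))^(-7)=(0 12)(2 10)(3 9 6)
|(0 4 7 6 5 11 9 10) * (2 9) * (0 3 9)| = |(0 4 7 6 5 11 2)(3 9 10)| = 21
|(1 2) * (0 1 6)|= 4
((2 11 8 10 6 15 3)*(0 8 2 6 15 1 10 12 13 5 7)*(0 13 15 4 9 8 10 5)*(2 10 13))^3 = ((0 13)(1 5 7 2 11 10 4 9 8 12 15 3 6))^3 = (0 13)(1 2 4 12 6 7 10 8 3 5 11 9 15)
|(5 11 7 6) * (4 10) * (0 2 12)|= 12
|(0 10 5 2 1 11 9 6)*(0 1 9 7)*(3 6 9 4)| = 10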